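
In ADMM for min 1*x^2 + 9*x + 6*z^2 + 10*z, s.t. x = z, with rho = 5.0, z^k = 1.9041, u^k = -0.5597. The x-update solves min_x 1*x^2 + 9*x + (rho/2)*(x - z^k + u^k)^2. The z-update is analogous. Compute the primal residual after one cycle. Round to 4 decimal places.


ADMM iteration with rho = 5.0, z^k = 1.9041, u^k = -0.5597
Step 1: x-update.
Minimize 1*x^2 + 9*x + (5.0/2)*(x - 1.9041 - 0.5597)^2
FOC: (2*1 + 5.0)*x = -9 + 5.0*(1.9041 + 0.5597)
x^{k+1} = 0.4741
Step 2: z-update.
Minimize 6*z^2 + 10*z + (5.0/2)*(0.4741 - z - 0.5597)^2
FOC: (2*6 + 5.0)*z = -10 + 5.0*(0.4741 - 0.5597)
z^{k+1} = -0.6134
Step 3: u-update.
u^{k+1} = -0.5597 + 0.4741 + 0.6134 = 0.5278
Step 4: Primal residual = |0.4741 + 0.6134| = 1.0875


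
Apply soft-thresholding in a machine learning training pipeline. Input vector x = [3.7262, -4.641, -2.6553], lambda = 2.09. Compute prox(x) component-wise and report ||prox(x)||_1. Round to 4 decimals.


Soft-thresholding with lambda = 2.09:
prox(3.7262) = sign(3.7262)*max(|3.7262| - 2.09, 0) = 1.6362
prox(-4.641) = sign(-4.641)*max(|-4.641| - 2.09, 0) = -2.551
prox(-2.6553) = sign(-2.6553)*max(|-2.6553| - 2.09, 0) = -0.5653
prox(x) = [1.6362, -2.551, -0.5653]
||prox(x)||_1 = 1.6362 + 2.551 + 0.5653 = 4.7525


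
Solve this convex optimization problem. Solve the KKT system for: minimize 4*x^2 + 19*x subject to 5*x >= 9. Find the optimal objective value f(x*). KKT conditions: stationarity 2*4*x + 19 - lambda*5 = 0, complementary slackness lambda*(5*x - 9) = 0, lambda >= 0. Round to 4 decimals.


Step 1: Try lambda = 0 (constraint inactive).
x_unc = -19/(2*4) = -2.375
Check: 5*-2.375 = -11.875 < 9 -- violated!
Step 2: Constraint must be active: 5*x = 9
x* = 9/5 = 1.8
lambda = (2*4*1.8 + 19)/5 = 6.68
Step 3: Compute optimal value.
f(x*) = 4*1.8^2 + 19*1.8 = 47.16


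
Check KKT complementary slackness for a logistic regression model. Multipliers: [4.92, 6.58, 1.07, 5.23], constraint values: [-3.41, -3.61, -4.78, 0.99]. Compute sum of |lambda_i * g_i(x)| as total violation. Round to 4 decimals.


KKT complementary slackness check:
lambda_1 * g_1 = 4.92 * -3.41 = -16.7772
lambda_2 * g_2 = 6.58 * -3.61 = -23.7538
lambda_3 * g_3 = 1.07 * -4.78 = -5.1146
lambda_4 * g_4 = 5.23 * 0.99 = 5.1777
Total violation = 16.7772 + 23.7538 + 5.1146 + 5.1777 = 50.8233


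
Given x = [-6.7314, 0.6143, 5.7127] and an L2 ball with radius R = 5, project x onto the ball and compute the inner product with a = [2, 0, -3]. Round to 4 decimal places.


Step 1: Compute ||x|| (intermediates to 6 decimals).
||x|| = sqrt((-6.7314)^2 + 0.6143^2 + 5.7127^2) = 8.850088
Step 2: Project.
Since ||x|| > R, scale = R/||x|| = 5/8.850088 = 0.564966, proj(x) = scale * x
proj(x) = [-3.803012, 0.347059, 3.227481]
Step 3: Dot product.
a^T * proj(x) = 2*(-3.803012) + 0*0.347059 - 3*3.227481 = -17.2885


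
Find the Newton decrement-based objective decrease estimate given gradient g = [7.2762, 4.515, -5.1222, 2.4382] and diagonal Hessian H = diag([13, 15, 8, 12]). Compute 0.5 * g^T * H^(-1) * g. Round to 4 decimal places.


Step 1: H is diagonal, so H^(-1) * g = [0.5597, 0.301, -0.6403, 0.2032].
Step 2: g^T H^(-1) g = sum_i g_i^2 / H_ii
  = (7.2762)^2/13 + (4.515)^2/15 + (-5.1222)^2/8 + (2.4382)^2/12
  = 4.0725 + 1.359 + 3.2796 + 0.4954 = 9.2066
Step 3: Objective decrease = 0.5 * g^T H^(-1) g = 4.6033


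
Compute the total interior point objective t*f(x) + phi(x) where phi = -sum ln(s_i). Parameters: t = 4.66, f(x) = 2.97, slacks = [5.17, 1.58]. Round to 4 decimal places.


Step 1: Compute log-barrier.
ln values: [1.6429, 0.4574]
phi = -(1.6429 + 0.4574) = -2.1003
Step 2: Compute augmented objective.
t*f(x) = 4.66*2.97 = 13.8402
Total = 13.8402 - 2.1003 = 11.7399


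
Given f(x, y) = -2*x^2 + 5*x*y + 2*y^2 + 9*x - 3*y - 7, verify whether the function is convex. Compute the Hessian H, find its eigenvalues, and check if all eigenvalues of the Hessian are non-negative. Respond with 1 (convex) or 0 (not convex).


The Hessian of f(x,y) = -2*x^2 + 5*x*y + 2*y^2 + 9*x - 3*y - 7 is:
H = [[-4, 5], [5, 4]]
Trace = -4 + 4 = 0
Determinant = -4*4 - (5)^2 = -41
Discriminant = (0)^2 - 4*-41 = 164.0
Eigenvalues: lambda_1 = -6.4031, lambda_2 = 6.4031
The function is not convex.

0


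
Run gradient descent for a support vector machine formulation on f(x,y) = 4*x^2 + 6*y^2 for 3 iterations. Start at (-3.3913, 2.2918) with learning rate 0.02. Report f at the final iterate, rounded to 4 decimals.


Gradient descent on f(x,y) = 4*x^2 + 6*y^2.
Starting point: (-3.3913, 2.2918), alpha = 0.02
Step 1: grad_x = 2*4*-3.3913 = -27.1304, grad_y = 2*6*2.2918 = 27.5016
  x_1 = -3.3913 - 0.02*-27.1304 = -2.8487
  y_1 = 2.2918 - 0.02*27.5016 = 1.7418
Step 2: grad_x = 2*4*-2.8487 = -22.7895, grad_y = 2*6*1.7418 = 20.9012
  x_2 = -2.8487 - 0.02*-22.7895 = -2.3929
  y_2 = 1.7418 - 0.02*20.9012 = 1.3237
Step 3: grad_x = 2*4*-2.3929 = -19.1432, grad_y = 2*6*1.3237 = 15.8849
  x_3 = -2.3929 - 0.02*-19.1432 = -2.01
  y_3 = 1.3237 - 0.02*15.8849 = 1.006
f(-2.01, 1.006) = 4*(-2.01)^2 + 6*1.006^2 = 22.2338


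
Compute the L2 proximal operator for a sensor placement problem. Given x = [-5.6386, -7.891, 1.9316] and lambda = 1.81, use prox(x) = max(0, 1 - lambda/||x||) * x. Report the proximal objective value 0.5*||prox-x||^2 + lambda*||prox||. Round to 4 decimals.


Step 1: Compute ||x||.
||x|| = 9.889
Step 2: Compute scaling factor.
scale = max(0, 1 - 1.81/9.889) = 0.817
Step 3: prox(x) = [-4.6066, -6.4467, 1.5781]
||prox(x)|| = 8.079
Step 4: Proximal objective.
0.5*||prox-x||^2 = 1.6381
lambda*||prox|| = 14.623
Total = 16.2611


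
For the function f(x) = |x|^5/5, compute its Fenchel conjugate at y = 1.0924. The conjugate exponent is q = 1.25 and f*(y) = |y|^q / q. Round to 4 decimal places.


The conjugate exponent q satisfies 1/p + 1/q = 1.
p = 5, so q = 5/(5 - 1) = 1.25
|y|^q = 1.0924^1.25 = 1.1168
f*(1.0924) = 1.1168 / 1.25 = 0.8934


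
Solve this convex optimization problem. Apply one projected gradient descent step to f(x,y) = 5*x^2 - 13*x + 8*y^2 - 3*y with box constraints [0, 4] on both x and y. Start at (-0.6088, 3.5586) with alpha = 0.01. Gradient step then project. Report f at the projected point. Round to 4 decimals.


Step 1: Compute gradient at (-0.6088, 3.5586).
grad_x = 2*5*-0.6088 - 13 = -19.088
grad_y = 2*8*3.5586 - 3 = 53.9376
Step 2: Gradient step.
x_raw = -0.6088 - 0.01*-19.088 = -0.4179
y_raw = 3.5586 - 0.01*53.9376 = 3.0192
Step 3: Project onto [0, 4].
x_proj = clip(-0.4179) = 0.0
y_proj = clip(3.0192) = 3.0192
Step 4: Evaluate f.
f(0.0, 3.0192) = 63.868


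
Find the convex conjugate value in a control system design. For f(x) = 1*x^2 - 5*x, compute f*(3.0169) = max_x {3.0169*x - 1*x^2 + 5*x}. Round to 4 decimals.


f*(y) = sup_x {y*x - a*x^2 - b*x} = sup_x {(y-b)*x - a*x^2}
FOC: (y - b) - 2a*x = 0 => x* = (y - b)/(2a)
x* = (3.0169 + 5)/(2*1) = 4.0085
f*(3.0169) = (y-b)^2/(4a) = (3.0169 + 5)^2/(4*1)
= 64.2707/4 = 16.0677


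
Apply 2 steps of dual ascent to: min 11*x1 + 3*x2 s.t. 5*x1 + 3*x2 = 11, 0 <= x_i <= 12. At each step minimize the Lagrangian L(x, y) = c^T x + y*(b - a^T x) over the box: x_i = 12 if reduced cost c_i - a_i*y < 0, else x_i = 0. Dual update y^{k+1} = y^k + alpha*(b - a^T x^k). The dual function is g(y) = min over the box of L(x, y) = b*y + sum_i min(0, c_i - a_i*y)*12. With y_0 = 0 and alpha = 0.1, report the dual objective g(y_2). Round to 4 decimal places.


Dual ascent for LP: min 11*x1 + 3*x2, 5*x1 + 3*x2 = 11, 0 <= x_i <= 12
Step 1: y^k = 0.0, reduced costs: (11.0, 3.0)
  x^k = (0.0, 0.0), subgradient = b - a^T x = 11.0
  y^{k+1} = 0.0 + 0.1*11.0 = 1.1
Step 2: y^k = 1.1, reduced costs: (5.5, -0.3)
  x^k = (0.0, 12.0), subgradient = b - a^T x = -25.0
  y^{k+1} = 1.1 + 0.1*-25.0 = -1.4
Dual objective at y_2 = -1.4: reduced costs (18.0, 7.2), box minimizer x = (0.0, 0.0)
g(y_2) = b*y + (c1 - a1*y)*x1 + (c2 - a2*y)*x2 = 11*(-1.4) + 18.0*0.0 + 7.2*0.0 = -15.4 + 0.0 + 0.0 = -15.4


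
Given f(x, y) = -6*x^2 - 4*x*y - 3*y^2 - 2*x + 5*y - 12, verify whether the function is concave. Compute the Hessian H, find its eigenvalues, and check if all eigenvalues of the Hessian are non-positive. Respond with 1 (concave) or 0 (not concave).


The Hessian of f(x,y) = -6*x^2 - 4*x*y - 3*y^2 - 2*x + 5*y - 12 is:
H = [[-12, -4], [-4, -6]]
Trace = -12 - 6 = -18
Determinant = -12*-6 - (-4)^2 = 56
Discriminant = (-18)^2 - 4*56 = 100.0
Eigenvalues: lambda_1 = -14.0, lambda_2 = -4.0
The function is concave.

1


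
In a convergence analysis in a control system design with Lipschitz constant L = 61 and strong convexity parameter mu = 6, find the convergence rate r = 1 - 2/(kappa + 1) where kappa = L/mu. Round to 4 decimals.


Step 1: Compute the condition number.
kappa = L/mu = 61/6 = 10.1667
Step 2: Compute the convergence rate.
r = 1 - 2/(kappa + 1) = 1 - 2*mu/(L + mu) = (L - mu)/(L + mu) = 55/67 = 0.8209


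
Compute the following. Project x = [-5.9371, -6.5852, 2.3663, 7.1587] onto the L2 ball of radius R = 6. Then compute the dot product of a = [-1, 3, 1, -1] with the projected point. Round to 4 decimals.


Step 1: Compute ||x|| (intermediates to 6 decimals).
||x|| = sqrt((-5.9371)^2 + (-6.5852)^2 + 2.3663^2 + 7.1587^2) = 11.638745
Step 2: Project.
Since ||x|| > R, scale = R/||x|| = 6/11.638745 = 0.515519, proj(x) = scale * x
proj(x) = [-3.060688, -3.394796, 1.219873, 3.690446]
Step 3: Dot product.
a^T * proj(x) = -1*(-3.060688) + 3*(-3.394796) + 1*1.219873 - 1*3.690446 = -9.5943


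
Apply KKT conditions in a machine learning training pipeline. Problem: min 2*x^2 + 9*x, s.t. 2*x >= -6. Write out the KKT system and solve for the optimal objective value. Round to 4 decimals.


Step 1: Try lambda = 0 (constraint inactive).
Stationarity: 2*2*x + 9 = 0
x* = -9/(2*2) = -2.25
Check constraint: 2*-2.25 = -4.5 >= -6 -- satisfied.
Step 2: Compute optimal value.
f(x*) = 2*(-2.25)^2 + 9*(-2.25) = -10.125


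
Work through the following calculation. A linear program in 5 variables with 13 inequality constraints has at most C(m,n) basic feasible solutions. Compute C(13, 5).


Each vertex corresponds to some choice of n active constraints out of m, so the number of vertices is at most C(m, n) = m! / (n!(m-n)!).
m = 13, n = 5
Numerator: 13 * 12 * 11 * 10 * 9
Denominator: 5! = 120
C(13, 5) = 1287


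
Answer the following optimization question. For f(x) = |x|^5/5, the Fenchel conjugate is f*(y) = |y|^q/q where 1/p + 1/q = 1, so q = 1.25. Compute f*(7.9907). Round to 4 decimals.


The conjugate exponent q satisfies 1/p + 1/q = 1.
p = 5, so q = 5/(5 - 1) = 1.25
|y|^q = 7.9907^1.25 = 13.4348
f*(7.9907) = 13.4348 / 1.25 = 10.7478


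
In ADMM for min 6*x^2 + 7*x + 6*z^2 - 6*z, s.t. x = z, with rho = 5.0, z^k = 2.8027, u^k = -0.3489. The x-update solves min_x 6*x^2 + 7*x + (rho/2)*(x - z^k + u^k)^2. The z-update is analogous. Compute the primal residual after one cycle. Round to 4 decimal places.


ADMM iteration with rho = 5.0, z^k = 2.8027, u^k = -0.3489
Step 1: x-update.
Minimize 6*x^2 + 7*x + (5.0/2)*(x - 2.8027 - 0.3489)^2
FOC: (2*6 + 5.0)*x = -7 + 5.0*(2.8027 + 0.3489)
x^{k+1} = 0.5152
Step 2: z-update.
Minimize 6*z^2 - 6*z + (5.0/2)*(0.5152 - z - 0.3489)^2
FOC: (2*6 + 5.0)*z = 6 + 5.0*(0.5152 - 0.3489)
z^{k+1} = 0.4018
Step 3: u-update.
u^{k+1} = -0.3489 + 0.5152 - 0.4018 = -0.2356
Step 4: Primal residual = |0.5152 - 0.4018| = 0.1133


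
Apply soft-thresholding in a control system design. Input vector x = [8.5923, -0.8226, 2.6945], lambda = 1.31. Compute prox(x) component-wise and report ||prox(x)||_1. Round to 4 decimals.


Soft-thresholding with lambda = 1.31:
prox(8.5923) = sign(8.5923)*max(|8.5923| - 1.31, 0) = 7.2823
prox(-0.8226) = sign(-0.8226)*max(|-0.8226| - 1.31, 0) = 0.0
prox(2.6945) = sign(2.6945)*max(|2.6945| - 1.31, 0) = 1.3845
prox(x) = [7.2823, 0.0, 1.3845]
||prox(x)||_1 = 7.2823 + 0.0 + 1.3845 = 8.6668


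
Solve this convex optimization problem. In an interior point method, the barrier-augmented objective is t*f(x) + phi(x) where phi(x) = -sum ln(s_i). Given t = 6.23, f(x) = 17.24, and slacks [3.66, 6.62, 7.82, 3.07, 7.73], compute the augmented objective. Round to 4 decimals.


Step 1: Compute log-barrier.
ln values: [1.2975, 1.8901, 2.0567, 1.1217, 2.0451]
phi = -(1.2975 + 1.8901 + 2.0567 + 1.1217 + 2.0451) = -8.411
Step 2: Compute augmented objective.
t*f(x) = 6.23*17.24 = 107.4052
Total = 107.4052 - 8.411 = 98.9942


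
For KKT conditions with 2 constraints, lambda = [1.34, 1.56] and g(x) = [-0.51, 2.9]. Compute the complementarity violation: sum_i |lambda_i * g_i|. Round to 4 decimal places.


KKT complementary slackness check:
lambda_1 * g_1 = 1.34 * -0.51 = -0.6834
lambda_2 * g_2 = 1.56 * 2.9 = 4.524
Total violation = 0.6834 + 4.524 = 5.2074


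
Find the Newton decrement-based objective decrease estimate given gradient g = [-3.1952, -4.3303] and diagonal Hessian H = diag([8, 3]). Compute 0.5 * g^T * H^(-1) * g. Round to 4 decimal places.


Step 1: H is diagonal, so H^(-1) * g = [-0.3994, -1.4434].
Step 2: g^T H^(-1) g = sum_i g_i^2 / H_ii
  = (-3.1952)^2/8 + (-4.3303)^2/3
  = 1.2762 + 6.2505 = 7.5267
Step 3: Objective decrease = 0.5 * g^T H^(-1) g = 3.7633


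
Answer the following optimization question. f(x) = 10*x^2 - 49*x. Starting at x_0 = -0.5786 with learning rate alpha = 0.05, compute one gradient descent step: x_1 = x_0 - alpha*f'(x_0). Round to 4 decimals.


We compute the gradient at x_0 and apply the update.
f'(x) = 20*x - 49
f'(-0.5786) = 20*-0.5786 - 49 = -60.572
x_1 = -0.5786 - 0.05*-60.572 = 2.45


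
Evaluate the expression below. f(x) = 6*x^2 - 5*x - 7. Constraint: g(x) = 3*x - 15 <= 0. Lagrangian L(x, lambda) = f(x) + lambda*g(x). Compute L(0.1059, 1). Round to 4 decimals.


Step 1: Evaluate f(x).
f(0.1059) = 6*0.1059^2 - 5*0.1059 - 7 = -7.4622
Step 2: Evaluate g(x).
g(0.1059) = 3*0.1059 - 15 = -14.6823
Step 3: Compute Lagrangian.
L = -7.4622 + 1*-14.6823 = -22.1445


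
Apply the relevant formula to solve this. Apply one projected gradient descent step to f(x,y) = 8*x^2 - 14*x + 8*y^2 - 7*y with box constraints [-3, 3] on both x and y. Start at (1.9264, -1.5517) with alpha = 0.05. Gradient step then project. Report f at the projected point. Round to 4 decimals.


Step 1: Compute gradient at (1.9264, -1.5517).
grad_x = 2*8*1.9264 - 14 = 16.8224
grad_y = 2*8*-1.5517 - 7 = -31.8272
Step 2: Gradient step.
x_raw = 1.9264 - 0.05*16.8224 = 1.0853
y_raw = -1.5517 - 0.05*-31.8272 = 0.0397
Step 3: Project onto [-3, 3].
x_proj = clip(1.0853) = 1.0853
y_proj = clip(0.0397) = 0.0397
Step 4: Evaluate f.
f(1.0853, 0.0397) = -6.0363


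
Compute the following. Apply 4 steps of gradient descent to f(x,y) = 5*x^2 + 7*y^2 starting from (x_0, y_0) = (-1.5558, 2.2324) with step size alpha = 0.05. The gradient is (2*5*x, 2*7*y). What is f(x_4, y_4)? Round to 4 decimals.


Gradient descent on f(x,y) = 5*x^2 + 7*y^2.
Starting point: (-1.5558, 2.2324), alpha = 0.05
Step 1: grad_x = 2*5*-1.5558 = -15.558, grad_y = 2*7*2.2324 = 31.2536
  x_1 = -1.5558 - 0.05*-15.558 = -0.7779
  y_1 = 2.2324 - 0.05*31.2536 = 0.6697
Step 2: grad_x = 2*5*-0.7779 = -7.779, grad_y = 2*7*0.6697 = 9.3761
  x_2 = -0.7779 - 0.05*-7.779 = -0.389
  y_2 = 0.6697 - 0.05*9.3761 = 0.2009
Step 3: grad_x = 2*5*-0.389 = -3.8895, grad_y = 2*7*0.2009 = 2.8128
  x_3 = -0.389 - 0.05*-3.8895 = -0.1945
  y_3 = 0.2009 - 0.05*2.8128 = 0.0603
Step 4: grad_x = 2*5*-0.1945 = -1.9448, grad_y = 2*7*0.0603 = 0.8438
  x_4 = -0.1945 - 0.05*-1.9448 = -0.0972
  y_4 = 0.0603 - 0.05*0.8438 = 0.0181
f(-0.0972, 0.0181) = 5*(-0.0972)^2 + 7*0.0181^2 = 0.0496


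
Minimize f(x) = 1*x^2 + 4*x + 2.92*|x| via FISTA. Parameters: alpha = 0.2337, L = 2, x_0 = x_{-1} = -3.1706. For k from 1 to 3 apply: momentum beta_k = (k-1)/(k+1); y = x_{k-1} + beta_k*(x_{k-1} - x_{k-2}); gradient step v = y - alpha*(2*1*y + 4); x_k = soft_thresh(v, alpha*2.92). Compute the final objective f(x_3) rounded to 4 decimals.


FISTA on f(x) = 1*x^2 + 4*x + 2.92*|x|
L = 2, alpha = 0.2337
Iteration 1: beta = 0.0, y = -3.1706 + 0.0*(-3.1706 + 3.1706) = -3.1706
  grad(y) = -2.3412, v = y - alpha*grad = -2.6235
  prox(v) = soft_thresh(-2.6235, 0.6824) = -1.9411
Iteration 2: beta = 0.3333, y = -1.9411 + 0.3333*(-1.9411 + 3.1706) = -1.5312
  grad(y) = 0.9376, v = y - alpha*grad = -1.7503
  prox(v) = soft_thresh(-1.7503, 0.6824) = -1.0679
Iteration 3: beta = 0.5, y = -1.0679 + 0.5*(-1.0679 + 1.9411) = -0.6313
  grad(y) = 2.7373, v = y - alpha*grad = -1.2711
  prox(v) = soft_thresh(-1.2711, 0.6824) = -0.5887
f(x_3) = 1*(-0.5887)^2 + 4*(-0.5887) + 2.92*|-0.5887| = -0.2892


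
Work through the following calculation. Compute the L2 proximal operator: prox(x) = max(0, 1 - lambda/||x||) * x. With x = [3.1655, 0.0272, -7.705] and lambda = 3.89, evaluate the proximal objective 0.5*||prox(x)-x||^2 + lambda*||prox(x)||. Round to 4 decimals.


Step 1: Compute ||x||.
||x|| = 8.33
Step 2: Compute scaling factor.
scale = max(0, 1 - 3.89/8.33) = 0.533
Step 3: prox(x) = [1.6872, 0.0145, -4.1068]
||prox(x)|| = 4.44
Step 4: Proximal objective.
0.5*||prox-x||^2 = 7.5661
lambda*||prox|| = 17.2716
Total = 24.8375


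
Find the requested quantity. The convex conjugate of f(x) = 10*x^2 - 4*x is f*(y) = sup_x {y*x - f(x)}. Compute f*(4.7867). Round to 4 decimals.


f*(y) = sup_x {y*x - a*x^2 - b*x} = sup_x {(y-b)*x - a*x^2}
FOC: (y - b) - 2a*x = 0 => x* = (y - b)/(2a)
x* = (4.7867 + 4)/(2*10) = 0.4393
f*(4.7867) = (y-b)^2/(4a) = (4.7867 + 4)^2/(4*10)
= 77.2061/40 = 1.9302


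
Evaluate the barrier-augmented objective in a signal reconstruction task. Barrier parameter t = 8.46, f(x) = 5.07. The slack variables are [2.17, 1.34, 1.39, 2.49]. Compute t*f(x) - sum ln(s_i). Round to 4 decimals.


Step 1: Compute log-barrier.
ln values: [0.7747, 0.2927, 0.3293, 0.9123]
phi = -(0.7747 + 0.2927 + 0.3293 + 0.9123) = -2.309
Step 2: Compute augmented objective.
t*f(x) = 8.46*5.07 = 42.8922
Total = 42.8922 - 2.309 = 40.5832


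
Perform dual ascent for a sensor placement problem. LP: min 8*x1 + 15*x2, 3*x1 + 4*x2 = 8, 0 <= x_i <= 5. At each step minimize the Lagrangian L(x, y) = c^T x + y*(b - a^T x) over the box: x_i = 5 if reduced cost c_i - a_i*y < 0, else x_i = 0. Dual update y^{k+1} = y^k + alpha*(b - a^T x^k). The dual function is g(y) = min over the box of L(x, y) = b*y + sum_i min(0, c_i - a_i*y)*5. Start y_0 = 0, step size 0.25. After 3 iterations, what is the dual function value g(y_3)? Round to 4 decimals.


Dual ascent for LP: min 8*x1 + 15*x2, 3*x1 + 4*x2 = 8, 0 <= x_i <= 5
Step 1: y^k = 0.0, reduced costs: (8.0, 15.0)
  x^k = (0.0, 0.0), subgradient = b - a^T x = 8.0
  y^{k+1} = 0.0 + 0.25*8.0 = 2.0
Step 2: y^k = 2.0, reduced costs: (2.0, 7.0)
  x^k = (0.0, 0.0), subgradient = b - a^T x = 8.0
  y^{k+1} = 2.0 + 0.25*8.0 = 4.0
Step 3: y^k = 4.0, reduced costs: (-4.0, -1.0)
  x^k = (5.0, 5.0), subgradient = b - a^T x = -27.0
  y^{k+1} = 4.0 + 0.25*-27.0 = -2.75
Dual objective at y_3 = -2.75: reduced costs (16.25, 26.0), box minimizer x = (0.0, 0.0)
g(y_3) = b*y + (c1 - a1*y)*x1 + (c2 - a2*y)*x2 = 8*(-2.75) + 16.25*0.0 + 26.0*0.0 = -22.0 + 0.0 + 0.0 = -22.0


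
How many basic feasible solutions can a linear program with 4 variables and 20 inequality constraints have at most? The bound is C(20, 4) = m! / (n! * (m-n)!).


Each vertex corresponds to some choice of n active constraints out of m, so the number of vertices is at most C(m, n) = m! / (n!(m-n)!).
m = 20, n = 4
Numerator: 20 * 19 * 18 * 17
Denominator: 4! = 24
C(20, 4) = 4845


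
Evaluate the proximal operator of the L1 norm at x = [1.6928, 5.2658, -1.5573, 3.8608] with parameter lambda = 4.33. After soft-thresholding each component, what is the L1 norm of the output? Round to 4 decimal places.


Soft-thresholding with lambda = 4.33:
prox(1.6928) = sign(1.6928)*max(|1.6928| - 4.33, 0) = 0.0
prox(5.2658) = sign(5.2658)*max(|5.2658| - 4.33, 0) = 0.9358
prox(-1.5573) = sign(-1.5573)*max(|-1.5573| - 4.33, 0) = 0.0
prox(3.8608) = sign(3.8608)*max(|3.8608| - 4.33, 0) = 0.0
prox(x) = [0.0, 0.9358, 0.0, 0.0]
||prox(x)||_1 = 0.0 + 0.9358 + 0.0 + 0.0 = 0.9358


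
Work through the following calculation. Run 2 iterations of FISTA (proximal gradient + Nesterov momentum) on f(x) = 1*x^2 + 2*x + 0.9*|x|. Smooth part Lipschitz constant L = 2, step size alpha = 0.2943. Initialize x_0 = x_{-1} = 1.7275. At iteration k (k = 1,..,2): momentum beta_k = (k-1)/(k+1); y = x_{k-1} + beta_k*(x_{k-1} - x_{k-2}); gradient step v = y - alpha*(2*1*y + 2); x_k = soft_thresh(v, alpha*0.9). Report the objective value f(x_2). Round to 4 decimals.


FISTA on f(x) = 1*x^2 + 2*x + 0.9*|x|
L = 2, alpha = 0.2943
Iteration 1: beta = 0.0, y = 1.7275 + 0.0*(1.7275 - 1.7275) = 1.7275
  grad(y) = 5.455, v = y - alpha*grad = 0.1221
  prox(v) = soft_thresh(0.1221, 0.2649) = 0.0
Iteration 2: beta = 0.3333, y = 0.0 + 0.3333*(0.0 - 1.7275) = -0.5758
  grad(y) = 0.8483, v = y - alpha*grad = -0.8255
  prox(v) = soft_thresh(-0.8255, 0.2649) = -0.5606
f(x_2) = 1*(-0.5606)^2 + 2*(-0.5606) + 0.9*|-0.5606| = -0.3024


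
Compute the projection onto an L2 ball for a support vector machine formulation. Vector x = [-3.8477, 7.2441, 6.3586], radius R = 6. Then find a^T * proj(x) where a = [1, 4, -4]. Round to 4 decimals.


Step 1: Compute ||x|| (intermediates to 6 decimals).
||x|| = sqrt((-3.8477)^2 + 7.2441^2 + 6.3586^2) = 10.378515
Step 2: Project.
Since ||x|| > R, scale = R/||x|| = 6/10.378515 = 0.578117, proj(x) = scale * x
proj(x) = [-2.224421, 4.187937, 3.676015]
Step 3: Dot product.
a^T * proj(x) = 1*(-2.224421) + 4*4.187937 - 4*3.676015 = -0.1767


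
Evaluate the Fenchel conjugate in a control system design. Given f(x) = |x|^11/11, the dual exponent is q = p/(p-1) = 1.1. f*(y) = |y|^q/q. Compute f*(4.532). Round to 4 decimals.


The conjugate exponent q satisfies 1/p + 1/q = 1.
p = 11, so q = 11/(11 - 1) = 1.1
|y|^q = 4.532^1.1 = 5.2713
f*(4.532) = 5.2713 / 1.1 = 4.7921


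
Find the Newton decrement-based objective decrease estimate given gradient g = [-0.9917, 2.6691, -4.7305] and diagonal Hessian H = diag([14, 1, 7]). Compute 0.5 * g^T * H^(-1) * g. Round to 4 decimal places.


Step 1: H is diagonal, so H^(-1) * g = [-0.0708, 2.6691, -0.6758].
Step 2: g^T H^(-1) g = sum_i g_i^2 / H_ii
  = (-0.9917)^2/14 + (2.6691)^2/1 + (-4.7305)^2/7
  = 0.0702 + 7.1241 + 3.1968 = 10.3911
Step 3: Objective decrease = 0.5 * g^T H^(-1) g = 5.1956


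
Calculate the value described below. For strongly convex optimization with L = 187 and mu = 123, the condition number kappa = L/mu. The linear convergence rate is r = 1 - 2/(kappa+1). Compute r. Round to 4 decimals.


Step 1: Compute the condition number.
kappa = L/mu = 187/123 = 1.5203
Step 2: Compute the convergence rate.
r = 1 - 2/(kappa + 1) = 1 - 2*mu/(L + mu) = (L - mu)/(L + mu) = 64/310 = 0.2065


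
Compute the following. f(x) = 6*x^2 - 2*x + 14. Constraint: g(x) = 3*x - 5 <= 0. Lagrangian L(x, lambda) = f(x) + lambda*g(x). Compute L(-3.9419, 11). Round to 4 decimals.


Step 1: Evaluate f(x).
f(-3.9419) = 6*(-3.9419)^2 - 2*(-3.9419) + 14 = 115.1153
Step 2: Evaluate g(x).
g(-3.9419) = 3*-3.9419 - 5 = -16.8257
Step 3: Compute Lagrangian.
L = 115.1153 + 11*-16.8257 = -69.9674


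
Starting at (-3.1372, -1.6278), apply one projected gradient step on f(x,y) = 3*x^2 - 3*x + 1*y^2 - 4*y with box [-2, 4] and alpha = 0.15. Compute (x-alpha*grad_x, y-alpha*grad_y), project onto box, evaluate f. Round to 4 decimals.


Step 1: Compute gradient at (-3.1372, -1.6278).
grad_x = 2*3*-3.1372 - 3 = -21.8232
grad_y = 2*1*-1.6278 - 4 = -7.2556
Step 2: Gradient step.
x_raw = -3.1372 - 0.15*-21.8232 = 0.1363
y_raw = -1.6278 - 0.15*-7.2556 = -0.5395
Step 3: Project onto [-2, 4].
x_proj = clip(0.1363) = 0.1363
y_proj = clip(-0.5395) = -0.5395
Step 4: Evaluate f.
f(0.1363, -0.5395) = 2.0957


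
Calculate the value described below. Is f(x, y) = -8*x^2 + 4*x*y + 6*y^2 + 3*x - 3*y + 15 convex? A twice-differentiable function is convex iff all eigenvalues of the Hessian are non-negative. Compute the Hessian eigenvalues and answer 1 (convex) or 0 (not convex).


The Hessian of f(x,y) = -8*x^2 + 4*x*y + 6*y^2 + 3*x - 3*y + 15 is:
H = [[-16, 4], [4, 12]]
Trace = -16 + 12 = -4
Determinant = -16*12 - (4)^2 = -208
Discriminant = (-4)^2 - 4*-208 = 848.0
Eigenvalues: lambda_1 = -16.5602, lambda_2 = 12.5602
The function is not convex.

0


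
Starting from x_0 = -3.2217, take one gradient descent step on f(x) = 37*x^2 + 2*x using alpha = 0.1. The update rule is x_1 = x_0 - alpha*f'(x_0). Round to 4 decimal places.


We compute the gradient at x_0 and apply the update.
f'(x) = 74*x + 2
f'(-3.2217) = 74*-3.2217 + 2 = -236.4058
x_1 = -3.2217 - 0.1*-236.4058 = 20.4189


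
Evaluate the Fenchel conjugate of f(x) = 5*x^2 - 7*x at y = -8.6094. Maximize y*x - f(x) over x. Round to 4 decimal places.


f*(y) = sup_x {y*x - a*x^2 - b*x} = sup_x {(y-b)*x - a*x^2}
FOC: (y - b) - 2a*x = 0 => x* = (y - b)/(2a)
x* = (-8.6094 + 7)/(2*5) = -0.1609
f*(-8.6094) = (y-b)^2/(4a) = (-8.6094 + 7)^2/(4*5)
= 2.5902/20 = 0.1295


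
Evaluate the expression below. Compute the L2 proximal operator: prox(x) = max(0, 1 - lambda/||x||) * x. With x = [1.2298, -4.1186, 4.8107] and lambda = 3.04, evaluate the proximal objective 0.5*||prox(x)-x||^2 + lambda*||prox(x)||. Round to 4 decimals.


Step 1: Compute ||x||.
||x|| = 6.4512
Step 2: Compute scaling factor.
scale = max(0, 1 - 3.04/6.4512) = 0.5288
Step 3: prox(x) = [0.6503, -2.1778, 2.5438]
||prox(x)|| = 3.4112
Step 4: Proximal objective.
0.5*||prox-x||^2 = 4.6208
lambda*||prox|| = 10.37
Total = 14.9909


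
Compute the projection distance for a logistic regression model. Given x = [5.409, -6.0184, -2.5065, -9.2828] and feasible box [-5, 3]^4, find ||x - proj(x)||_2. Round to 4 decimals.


Project each component onto [-5, 3].
clip(5.409) = 3.0, clip(-6.0184) = -5.0, clip(-2.5065) = -2.5065, clip(-9.2828) = -5.0
Projection = [3.0, -5.0, -2.5065, -5.0]
Squared diffs: [5.8033, 1.0371, 0.0, 18.3424]
Distance = sqrt(25.1828) = 5.0182


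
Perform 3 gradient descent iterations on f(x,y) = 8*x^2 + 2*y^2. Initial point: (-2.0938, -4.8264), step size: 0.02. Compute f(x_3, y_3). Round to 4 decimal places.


Gradient descent on f(x,y) = 8*x^2 + 2*y^2.
Starting point: (-2.0938, -4.8264), alpha = 0.02
Step 1: grad_x = 2*8*-2.0938 = -33.5008, grad_y = 2*2*-4.8264 = -19.3056
  x_1 = -2.0938 - 0.02*-33.5008 = -1.4238
  y_1 = -4.8264 - 0.02*-19.3056 = -4.4403
Step 2: grad_x = 2*8*-1.4238 = -22.7805, grad_y = 2*2*-4.4403 = -17.7612
  x_2 = -1.4238 - 0.02*-22.7805 = -0.9682
  y_2 = -4.4403 - 0.02*-17.7612 = -4.0851
Step 3: grad_x = 2*8*-0.9682 = -15.4908, grad_y = 2*2*-4.0851 = -16.3403
  x_3 = -0.9682 - 0.02*-15.4908 = -0.6584
  y_3 = -4.0851 - 0.02*-16.3403 = -3.7583
f(-0.6584, -3.7583) = 8*(-0.6584)^2 + 2*(-3.7583)^2 = 31.7165


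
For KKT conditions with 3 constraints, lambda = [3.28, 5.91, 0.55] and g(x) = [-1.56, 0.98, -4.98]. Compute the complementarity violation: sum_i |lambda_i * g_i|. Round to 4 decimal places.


KKT complementary slackness check:
lambda_1 * g_1 = 3.28 * -1.56 = -5.1168
lambda_2 * g_2 = 5.91 * 0.98 = 5.7918
lambda_3 * g_3 = 0.55 * -4.98 = -2.739
Total violation = 5.1168 + 5.7918 + 2.739 = 13.6476


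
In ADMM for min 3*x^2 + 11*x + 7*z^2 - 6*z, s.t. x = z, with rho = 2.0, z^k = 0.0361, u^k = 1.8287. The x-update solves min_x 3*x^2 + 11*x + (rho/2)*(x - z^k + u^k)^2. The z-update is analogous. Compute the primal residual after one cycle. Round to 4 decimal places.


ADMM iteration with rho = 2.0, z^k = 0.0361, u^k = 1.8287
Step 1: x-update.
Minimize 3*x^2 + 11*x + (2.0/2)*(x - 0.0361 + 1.8287)^2
FOC: (2*3 + 2.0)*x = -11 + 2.0*(0.0361 - 1.8287)
x^{k+1} = -1.8232
Step 2: z-update.
Minimize 7*z^2 - 6*z + (2.0/2)*(-1.8232 - z + 1.8287)^2
FOC: (2*7 + 2.0)*z = 6 + 2.0*(-1.8232 + 1.8287)
z^{k+1} = 0.3757
Step 3: u-update.
u^{k+1} = 1.8287 - 1.8232 - 0.3757 = -0.3701
Step 4: Primal residual = |-1.8232 - 0.3757| = 2.1988


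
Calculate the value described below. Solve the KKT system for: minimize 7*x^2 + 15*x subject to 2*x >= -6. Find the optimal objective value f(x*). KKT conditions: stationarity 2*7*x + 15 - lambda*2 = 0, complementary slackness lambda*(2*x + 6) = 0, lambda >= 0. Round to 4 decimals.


Step 1: Try lambda = 0 (constraint inactive).
Stationarity: 2*7*x + 15 = 0
x* = -15/(2*7) = -15/14 = -1.0714 (rounded; the exact value -15/14 is used below)
Check constraint: 2*-1.0714 = -2.1428 >= -6 -- satisfied.
Step 2: Compute optimal value.
f(x*) = 7*(-15/14)^2 + 15*(-15/14) = -8.0357


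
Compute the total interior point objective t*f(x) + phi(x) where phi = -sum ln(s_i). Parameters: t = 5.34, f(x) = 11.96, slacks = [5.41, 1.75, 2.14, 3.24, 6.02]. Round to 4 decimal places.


Step 1: Compute log-barrier.
ln values: [1.6882, 0.5596, 0.7608, 1.1756, 1.7951]
phi = -(1.6882 + 0.5596 + 0.7608 + 1.1756 + 1.7951) = -5.9793
Step 2: Compute augmented objective.
t*f(x) = 5.34*11.96 = 63.8664
Total = 63.8664 - 5.9793 = 57.8871


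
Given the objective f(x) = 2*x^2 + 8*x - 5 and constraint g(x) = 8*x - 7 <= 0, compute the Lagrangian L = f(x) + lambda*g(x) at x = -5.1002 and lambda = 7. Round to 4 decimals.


Step 1: Evaluate f(x).
f(-5.1002) = 2*(-5.1002)^2 + 8*(-5.1002) - 5 = 6.2225
Step 2: Evaluate g(x).
g(-5.1002) = 8*-5.1002 - 7 = -47.8016
Step 3: Compute Lagrangian.
L = 6.2225 + 7*-47.8016 = -328.3887


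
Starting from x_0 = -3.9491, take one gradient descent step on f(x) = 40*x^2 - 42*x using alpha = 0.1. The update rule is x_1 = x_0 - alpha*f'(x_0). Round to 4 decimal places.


We compute the gradient at x_0 and apply the update.
f'(x) = 80*x - 42
f'(-3.9491) = 80*-3.9491 - 42 = -357.928
x_1 = -3.9491 - 0.1*-357.928 = 31.8437


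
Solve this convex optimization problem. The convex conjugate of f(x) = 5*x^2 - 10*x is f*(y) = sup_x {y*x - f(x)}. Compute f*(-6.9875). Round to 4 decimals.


f*(y) = sup_x {y*x - a*x^2 - b*x} = sup_x {(y-b)*x - a*x^2}
FOC: (y - b) - 2a*x = 0 => x* = (y - b)/(2a)
x* = (-6.9875 + 10)/(2*5) = 0.3013
f*(-6.9875) = (y-b)^2/(4a) = (-6.9875 + 10)^2/(4*5)
= 9.0752/20 = 0.4538


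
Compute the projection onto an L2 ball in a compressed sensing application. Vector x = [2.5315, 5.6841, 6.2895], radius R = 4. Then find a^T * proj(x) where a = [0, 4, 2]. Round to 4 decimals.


Step 1: Compute ||x|| (intermediates to 6 decimals).
||x|| = sqrt(2.5315^2 + 5.6841^2 + 6.2895^2) = 8.847333
Step 2: Project.
Since ||x|| > R, scale = R/||x|| = 4/8.847333 = 0.452114, proj(x) = scale * x
proj(x) = [1.144527, 2.569861, 2.843571]
Step 3: Dot product.
a^T * proj(x) = 0*1.144527 + 4*2.569861 + 2*2.843571 = 15.9666


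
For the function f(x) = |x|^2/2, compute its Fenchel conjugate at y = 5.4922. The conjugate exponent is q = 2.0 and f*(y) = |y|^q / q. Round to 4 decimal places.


The conjugate exponent q satisfies 1/p + 1/q = 1.
p = 2, so q = 2/(2 - 1) = 2.0
|y|^q = 5.4922^2.0 = 30.1643
f*(5.4922) = 30.1643 / 2.0 = 15.0821


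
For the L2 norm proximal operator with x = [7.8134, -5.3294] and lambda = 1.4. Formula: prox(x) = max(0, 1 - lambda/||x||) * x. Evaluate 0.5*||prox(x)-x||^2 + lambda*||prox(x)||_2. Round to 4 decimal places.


Step 1: Compute ||x||.
||x|| = 9.4579
Step 2: Compute scaling factor.
scale = max(0, 1 - 1.4/9.4579) = 0.852
Step 3: prox(x) = [6.6568, -4.5405]
||prox(x)|| = 8.0579
Step 4: Proximal objective.
0.5*||prox-x||^2 = 0.98
lambda*||prox|| = 11.2811
Total = 12.261


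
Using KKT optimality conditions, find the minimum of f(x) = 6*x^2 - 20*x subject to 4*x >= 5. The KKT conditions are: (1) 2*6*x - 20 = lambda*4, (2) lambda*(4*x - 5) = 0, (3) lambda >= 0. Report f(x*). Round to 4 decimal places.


Step 1: Try lambda = 0 (constraint inactive).
Stationarity: 2*6*x - 20 = 0
x* = 20/(2*6) = 5/3 = 1.6667 (rounded; the exact value 5/3 is used below)
Check constraint: 4*1.6667 = 6.6668 >= 5 -- satisfied.
Step 2: Compute optimal value.
f(x*) = 6*(5/3)^2 - 20*(5/3) = -16.6667


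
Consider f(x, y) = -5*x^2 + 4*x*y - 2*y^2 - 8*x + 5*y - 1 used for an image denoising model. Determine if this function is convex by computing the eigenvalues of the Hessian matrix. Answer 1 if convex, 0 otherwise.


The Hessian of f(x,y) = -5*x^2 + 4*x*y - 2*y^2 - 8*x + 5*y - 1 is:
H = [[-10, 4], [4, -4]]
Trace = -10 - 4 = -14
Determinant = -10*-4 - (4)^2 = 24
Discriminant = (-14)^2 - 4*24 = 100.0
Eigenvalues: lambda_1 = -12.0, lambda_2 = -2.0
The function is not convex.

0


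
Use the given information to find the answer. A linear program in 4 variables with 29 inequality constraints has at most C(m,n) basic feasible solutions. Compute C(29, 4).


Each vertex corresponds to some choice of n active constraints out of m, so the number of vertices is at most C(m, n) = m! / (n!(m-n)!).
m = 29, n = 4
Numerator: 29 * 28 * 27 * 26
Denominator: 4! = 24
C(29, 4) = 23751


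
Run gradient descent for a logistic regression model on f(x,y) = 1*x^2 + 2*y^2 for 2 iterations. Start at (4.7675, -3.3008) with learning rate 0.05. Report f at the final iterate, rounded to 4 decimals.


Gradient descent on f(x,y) = 1*x^2 + 2*y^2.
Starting point: (4.7675, -3.3008), alpha = 0.05
Step 1: grad_x = 2*1*4.7675 = 9.535, grad_y = 2*2*-3.3008 = -13.2032
  x_1 = 4.7675 - 0.05*9.535 = 4.2908
  y_1 = -3.3008 - 0.05*-13.2032 = -2.6406
Step 2: grad_x = 2*1*4.2908 = 8.5815, grad_y = 2*2*-2.6406 = -10.5626
  x_2 = 4.2908 - 0.05*8.5815 = 3.8617
  y_2 = -2.6406 - 0.05*-10.5626 = -2.1125
f(3.8617, -2.1125) = 1*3.8617^2 + 2*(-2.1125)^2 = 23.8379


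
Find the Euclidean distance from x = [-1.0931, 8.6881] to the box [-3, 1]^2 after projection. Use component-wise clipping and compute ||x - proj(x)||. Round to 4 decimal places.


Project each component onto [-3, 1].
clip(-1.0931) = -1.0931, clip(8.6881) = 1.0
Projection = [-1.0931, 1.0]
Squared diffs: [0.0, 59.1069]
Distance = sqrt(59.1069) = 7.6881


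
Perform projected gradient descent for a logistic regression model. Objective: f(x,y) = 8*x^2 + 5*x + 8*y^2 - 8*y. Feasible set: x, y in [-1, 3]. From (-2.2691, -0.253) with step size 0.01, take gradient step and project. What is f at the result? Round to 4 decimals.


Step 1: Compute gradient at (-2.2691, -0.253).
grad_x = 2*8*-2.2691 + 5 = -31.3056
grad_y = 2*8*-0.253 - 8 = -12.048
Step 2: Gradient step.
x_raw = -2.2691 - 0.01*-31.3056 = -1.956
y_raw = -0.253 - 0.01*-12.048 = -0.1325
Step 3: Project onto [-1, 3].
x_proj = clip(-1.956) = -1.0
y_proj = clip(-0.1325) = -0.1325
Step 4: Evaluate f.
f(-1.0, -0.1325) = 4.2007


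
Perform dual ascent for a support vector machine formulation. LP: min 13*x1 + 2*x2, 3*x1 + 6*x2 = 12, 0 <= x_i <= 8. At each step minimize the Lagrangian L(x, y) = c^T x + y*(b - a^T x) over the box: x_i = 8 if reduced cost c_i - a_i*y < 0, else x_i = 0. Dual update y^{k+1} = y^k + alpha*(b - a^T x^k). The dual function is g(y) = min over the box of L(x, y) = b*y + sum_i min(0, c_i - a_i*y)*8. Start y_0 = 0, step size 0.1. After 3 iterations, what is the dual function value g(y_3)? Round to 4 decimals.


Dual ascent for LP: min 13*x1 + 2*x2, 3*x1 + 6*x2 = 12, 0 <= x_i <= 8
Step 1: y^k = 0.0, reduced costs: (13.0, 2.0)
  x^k = (0.0, 0.0), subgradient = b - a^T x = 12.0
  y^{k+1} = 0.0 + 0.1*12.0 = 1.2
Step 2: y^k = 1.2, reduced costs: (9.4, -5.2)
  x^k = (0.0, 8.0), subgradient = b - a^T x = -36.0
  y^{k+1} = 1.2 + 0.1*-36.0 = -2.4
Step 3: y^k = -2.4, reduced costs: (20.2, 16.4)
  x^k = (0.0, 0.0), subgradient = b - a^T x = 12.0
  y^{k+1} = -2.4 + 0.1*12.0 = -1.2
Dual objective at y_3 = -1.2: reduced costs (16.6, 9.2), box minimizer x = (0.0, 0.0)
g(y_3) = b*y + (c1 - a1*y)*x1 + (c2 - a2*y)*x2 = 12*(-1.2) + 16.6*0.0 + 9.2*0.0 = -14.4 + 0.0 + 0.0 = -14.4


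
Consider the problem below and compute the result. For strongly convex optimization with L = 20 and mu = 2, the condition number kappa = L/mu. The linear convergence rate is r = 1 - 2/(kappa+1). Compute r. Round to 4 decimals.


Step 1: Compute the condition number.
kappa = L/mu = 20/2 = 10.0
Step 2: Compute the convergence rate.
r = 1 - 2/(kappa + 1) = 1 - 2*mu/(L + mu) = (L - mu)/(L + mu) = 18/22 = 0.8182


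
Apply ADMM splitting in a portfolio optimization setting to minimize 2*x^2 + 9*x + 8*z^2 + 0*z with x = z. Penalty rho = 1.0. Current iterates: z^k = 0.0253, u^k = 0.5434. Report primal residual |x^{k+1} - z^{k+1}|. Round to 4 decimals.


ADMM iteration with rho = 1.0, z^k = 0.0253, u^k = 0.5434
Step 1: x-update.
Minimize 2*x^2 + 9*x + (1.0/2)*(x - 0.0253 + 0.5434)^2
FOC: (2*2 + 1.0)*x = -9 + 1.0*(0.0253 - 0.5434)
x^{k+1} = -1.9036
Step 2: z-update.
Minimize 8*z^2 + 0*z + (1.0/2)*(-1.9036 - z + 0.5434)^2
FOC: (2*8 + 1.0)*z = 0 + 1.0*(-1.9036 + 0.5434)
z^{k+1} = -0.08
Step 3: u-update.
u^{k+1} = 0.5434 - 1.9036 + 0.08 = -1.2802
Step 4: Primal residual = |-1.9036 + 0.08| = 1.8236


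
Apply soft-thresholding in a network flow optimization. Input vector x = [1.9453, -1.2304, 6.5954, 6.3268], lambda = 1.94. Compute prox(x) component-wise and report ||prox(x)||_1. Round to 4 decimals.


Soft-thresholding with lambda = 1.94:
prox(1.9453) = sign(1.9453)*max(|1.9453| - 1.94, 0) = 0.0053
prox(-1.2304) = sign(-1.2304)*max(|-1.2304| - 1.94, 0) = 0.0
prox(6.5954) = sign(6.5954)*max(|6.5954| - 1.94, 0) = 4.6554
prox(6.3268) = sign(6.3268)*max(|6.3268| - 1.94, 0) = 4.3868
prox(x) = [0.0053, 0.0, 4.6554, 4.3868]
||prox(x)||_1 = 0.0053 + 0.0 + 4.6554 + 4.3868 = 9.0475


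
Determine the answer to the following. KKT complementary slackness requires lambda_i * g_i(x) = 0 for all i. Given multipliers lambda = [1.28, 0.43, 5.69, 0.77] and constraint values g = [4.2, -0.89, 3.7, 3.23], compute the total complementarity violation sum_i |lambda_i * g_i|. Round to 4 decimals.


KKT complementary slackness check:
lambda_1 * g_1 = 1.28 * 4.2 = 5.376
lambda_2 * g_2 = 0.43 * -0.89 = -0.3827
lambda_3 * g_3 = 5.69 * 3.7 = 21.053
lambda_4 * g_4 = 0.77 * 3.23 = 2.4871
Total violation = 5.376 + 0.3827 + 21.053 + 2.4871 = 29.2988


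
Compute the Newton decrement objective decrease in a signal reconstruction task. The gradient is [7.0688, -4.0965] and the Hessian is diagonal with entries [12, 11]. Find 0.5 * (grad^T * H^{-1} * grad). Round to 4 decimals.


Step 1: H is diagonal, so H^(-1) * g = [0.5891, -0.3724].
Step 2: g^T H^(-1) g = sum_i g_i^2 / H_ii
  = (7.0688)^2/12 + (-4.0965)^2/11
  = 4.164 + 1.5256 = 5.6896
Step 3: Objective decrease = 0.5 * g^T H^(-1) g = 2.8448


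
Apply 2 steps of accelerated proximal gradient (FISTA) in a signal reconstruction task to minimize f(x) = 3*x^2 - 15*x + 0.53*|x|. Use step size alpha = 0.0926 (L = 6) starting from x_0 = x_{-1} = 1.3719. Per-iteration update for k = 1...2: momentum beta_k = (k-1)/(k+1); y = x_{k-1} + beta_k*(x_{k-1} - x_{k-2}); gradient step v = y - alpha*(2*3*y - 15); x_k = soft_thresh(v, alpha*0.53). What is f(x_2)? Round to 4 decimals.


FISTA on f(x) = 3*x^2 - 15*x + 0.53*|x|
L = 6, alpha = 0.0926
Iteration 1: beta = 0.0, y = 1.3719 + 0.0*(1.3719 - 1.3719) = 1.3719
  grad(y) = -6.7686, v = y - alpha*grad = 1.9987
  prox(v) = soft_thresh(1.9987, 0.0491) = 1.9496
Iteration 2: beta = 0.3333, y = 1.9496 + 0.3333*(1.9496 - 1.3719) = 2.1422
  grad(y) = -2.147, v = y - alpha*grad = 2.341
  prox(v) = soft_thresh(2.341, 0.0491) = 2.2919
f(x_2) = 3*2.2919^2 - 15*2.2919 + 0.53*|2.2919| = -17.4054


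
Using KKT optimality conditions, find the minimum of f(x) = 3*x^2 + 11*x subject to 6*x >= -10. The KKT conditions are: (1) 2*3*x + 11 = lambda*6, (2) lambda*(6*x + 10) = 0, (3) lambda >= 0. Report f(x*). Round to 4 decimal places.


Step 1: Try lambda = 0 (constraint inactive).
x_unc = -11/(2*3) = -1.8333
Check: 6*-1.8333 = -10.9998 < -10 -- violated!
Step 2: Constraint must be active: 6*x = -10
x* = -10/6 = -5/3 = -1.6667 (rounded; the exact value -5/3 is used below)
lambda = (2*3*(-5/3) + 11)/6 = 0.1667
Step 3: Compute optimal value.
f(x*) = 3*(-5/3)^2 + 11*(-5/3) = -10.0


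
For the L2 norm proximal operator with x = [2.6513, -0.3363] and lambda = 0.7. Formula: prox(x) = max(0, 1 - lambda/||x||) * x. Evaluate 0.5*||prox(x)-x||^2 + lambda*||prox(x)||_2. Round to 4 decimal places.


Step 1: Compute ||x||.
||x|| = 2.6725
Step 2: Compute scaling factor.
scale = max(0, 1 - 0.7/2.6725) = 0.7381
Step 3: prox(x) = [1.9569, -0.2482]
||prox(x)|| = 1.9725
Step 4: Proximal objective.
0.5*||prox-x||^2 = 0.245
lambda*||prox|| = 1.3808
Total = 1.6258
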